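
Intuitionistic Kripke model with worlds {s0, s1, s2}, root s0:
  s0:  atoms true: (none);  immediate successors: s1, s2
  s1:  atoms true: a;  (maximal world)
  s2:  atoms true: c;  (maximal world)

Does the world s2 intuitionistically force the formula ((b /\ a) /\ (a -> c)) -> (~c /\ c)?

Yes

s2 ||- ((b /\ a) /\ (a -> c)) -> (~c /\ c) vacuously: no world accessible from s2 forces the antecedent (b /\ a) /\ (a -> c).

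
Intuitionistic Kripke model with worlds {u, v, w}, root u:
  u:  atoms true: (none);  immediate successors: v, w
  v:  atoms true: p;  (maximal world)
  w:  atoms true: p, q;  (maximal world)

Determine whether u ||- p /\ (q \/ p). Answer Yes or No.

No

u ||-/- p /\ (q \/ p) since u fails p.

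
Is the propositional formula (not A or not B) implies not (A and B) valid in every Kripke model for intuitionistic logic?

This is a constructively valid De Morgan direction (disjunction of negations to negated conjunction), which is intuitionistically derivable.
If not A holds at a world then no accessible world forces A, hence none forces A and B; likewise for not B.

Yes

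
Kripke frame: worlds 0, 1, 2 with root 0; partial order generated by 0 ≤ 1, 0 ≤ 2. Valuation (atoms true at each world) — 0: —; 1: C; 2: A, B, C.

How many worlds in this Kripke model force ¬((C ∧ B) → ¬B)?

1

0: does not force it — 0 ⊮ ¬((C ∧ B) → ¬B) since 1 is accessible from 0 and 1 ⊩ (C ∧ B) → ¬B.
1: does not force it.
2: forces it.
Worlds forcing the formula: {2}.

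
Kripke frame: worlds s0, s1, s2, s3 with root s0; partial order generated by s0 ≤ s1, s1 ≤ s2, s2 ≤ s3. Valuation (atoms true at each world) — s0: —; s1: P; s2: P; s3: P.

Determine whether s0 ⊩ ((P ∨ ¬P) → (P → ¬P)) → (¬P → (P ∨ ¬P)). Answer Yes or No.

Yes

s0 ⊩ ((P ∨ ¬P) → (P → ¬P)) → (¬P → (P ∨ ¬P)) vacuously: no world accessible from s0 forces the antecedent (P ∨ ¬P) → (P → ¬P).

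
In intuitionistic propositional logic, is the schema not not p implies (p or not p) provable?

This is a variant of double-negation elimination (deriving excluded middle from double negation), which is not intuitionistically valid.
A Kripke countermodel: worlds w0, w1; order generated by w0 <= w1; atoms true at each world — w0:{}; w1:{p}.
w0 does not force not not p implies (p or not p): already at w0 itself, w0 forces not not p but w0 does not force p or not p.
w0 does not force p or not p: neither disjunct is forced at w0.
w0 lacks atom p, so w0 does not force p.
So the root w0 does not force the formula.

No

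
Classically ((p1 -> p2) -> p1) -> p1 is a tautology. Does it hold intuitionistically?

This is Peirce's law, which is not intuitionistically valid.
A Kripke countermodel: worlds s0, s1; order generated by s0 <= s1; atoms true at each world — s0:{}; s1:{p1}.
s0 ||-/- ((p1 -> p2) -> p1) -> p1: already at s0 itself, s0 ||- (p1 -> p2) -> p1 but s0 ||-/- p1.
s0 lacks atom p1, so s0 ||-/- p1.
So the root s0 does not force the formula.

No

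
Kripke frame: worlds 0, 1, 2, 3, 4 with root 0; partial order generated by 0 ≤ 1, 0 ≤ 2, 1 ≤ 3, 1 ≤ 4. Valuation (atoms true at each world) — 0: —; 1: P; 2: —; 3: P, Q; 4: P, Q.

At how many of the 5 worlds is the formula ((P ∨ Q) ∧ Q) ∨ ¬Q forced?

3

0: does not force it — 0 ⊮ ((P ∨ Q) ∧ Q) ∨ ¬Q: neither disjunct is forced at 0.
1: does not force it — 1 ⊮ ((P ∨ Q) ∧ Q) ∨ ¬Q: neither disjunct is forced at 1.
2: forces it.
3: forces it.
4: forces it.
Worlds forcing the formula: {2, 3, 4}.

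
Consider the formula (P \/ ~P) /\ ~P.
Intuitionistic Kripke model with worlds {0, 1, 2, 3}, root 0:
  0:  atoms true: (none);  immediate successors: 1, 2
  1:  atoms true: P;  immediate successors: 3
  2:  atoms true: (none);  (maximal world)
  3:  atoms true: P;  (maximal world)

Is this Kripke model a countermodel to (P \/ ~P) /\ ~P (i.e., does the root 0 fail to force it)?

Yes

0 ||-/- (P \/ ~P) /\ ~P since 0 fails P \/ ~P.
So the root 0 does not force (P \/ ~P) /\ ~P; the model is a countermodel.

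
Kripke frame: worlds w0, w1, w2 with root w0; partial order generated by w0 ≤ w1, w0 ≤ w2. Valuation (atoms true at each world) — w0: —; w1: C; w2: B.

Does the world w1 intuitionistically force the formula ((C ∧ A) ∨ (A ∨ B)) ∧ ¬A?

No

w1 ⊮ ((C ∧ A) ∨ (A ∨ B)) ∧ ¬A since w1 fails (C ∧ A) ∨ (A ∨ B).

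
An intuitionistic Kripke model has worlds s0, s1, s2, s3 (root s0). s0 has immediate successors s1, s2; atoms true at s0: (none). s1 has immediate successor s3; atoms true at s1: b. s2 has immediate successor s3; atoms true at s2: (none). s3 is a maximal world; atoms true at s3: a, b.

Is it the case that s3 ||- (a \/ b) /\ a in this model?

s3 ||- (a \/ b) /\ a since s3 forces both conjuncts.

Yes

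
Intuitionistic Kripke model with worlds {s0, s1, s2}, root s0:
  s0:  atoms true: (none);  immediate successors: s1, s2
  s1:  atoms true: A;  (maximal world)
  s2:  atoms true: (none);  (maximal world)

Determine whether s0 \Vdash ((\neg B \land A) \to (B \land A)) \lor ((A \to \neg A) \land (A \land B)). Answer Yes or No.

s0 \nVdash ((\neg B \land A) \to (B \land A)) \lor ((A \to \neg A) \land (A \land B)): neither disjunct is forced at s0.
s0 \nVdash (\neg B \land A) \to (B \land A): at the accessible world s1, s1 \Vdash \neg B \land A but s1 \nVdash B \land A.
s1 \nVdash B \land A since s1 fails B.

No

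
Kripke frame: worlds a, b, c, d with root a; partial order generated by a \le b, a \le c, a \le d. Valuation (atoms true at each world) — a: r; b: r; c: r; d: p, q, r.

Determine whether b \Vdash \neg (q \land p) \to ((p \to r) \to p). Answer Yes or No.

No

b \nVdash \neg (q \land p) \to ((p \to r) \to p): already at b itself, b \Vdash \neg (q \land p) but b \nVdash (p \to r) \to p.
b \nVdash (p \to r) \to p: already at b itself, b \Vdash p \to r but b \nVdash p.
b lacks atom p, so b \nVdash p.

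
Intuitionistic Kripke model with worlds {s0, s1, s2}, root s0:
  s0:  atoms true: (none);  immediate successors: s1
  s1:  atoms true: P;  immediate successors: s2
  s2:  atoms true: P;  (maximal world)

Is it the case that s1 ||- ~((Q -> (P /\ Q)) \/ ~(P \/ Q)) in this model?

No

s1 ||-/- ~((Q -> (P /\ Q)) \/ ~(P \/ Q)) since s1 is accessible from s1 and s1 ||- (Q -> (P /\ Q)) \/ ~(P \/ Q).
s1 ||- (Q -> (P /\ Q)) \/ ~(P \/ Q) via the disjunct Q -> (P /\ Q).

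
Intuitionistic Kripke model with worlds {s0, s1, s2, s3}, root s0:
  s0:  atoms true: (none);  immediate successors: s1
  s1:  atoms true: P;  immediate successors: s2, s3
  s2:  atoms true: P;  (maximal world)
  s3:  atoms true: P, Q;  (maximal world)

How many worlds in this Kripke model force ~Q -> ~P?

s0: does not force it — s0 ||-/- ~Q -> ~P: at the accessible world s2, s2 ||- ~Q but s2 ||-/- ~P.
s1: does not force it — s1 ||-/- ~Q -> ~P: at the accessible world s2, s2 ||- ~Q but s2 ||-/- ~P.
s2: does not force it — s2 ||-/- ~Q -> ~P: already at s2 itself, s2 ||- ~Q but s2 ||-/- ~P.
s3: forces it.
Worlds forcing the formula: {s3}.

1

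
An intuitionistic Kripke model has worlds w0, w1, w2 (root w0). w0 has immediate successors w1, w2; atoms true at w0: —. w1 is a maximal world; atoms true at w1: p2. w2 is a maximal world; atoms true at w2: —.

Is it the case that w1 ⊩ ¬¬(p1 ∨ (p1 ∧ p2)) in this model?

No

w1 ⊮ ¬¬(p1 ∨ (p1 ∧ p2)) since w1 is accessible from w1 and w1 ⊩ ¬(p1 ∨ (p1 ∧ p2)).
w1 ⊩ ¬(p1 ∨ (p1 ∧ p2)): no world accessible from w1 forces p1 ∨ (p1 ∧ p2).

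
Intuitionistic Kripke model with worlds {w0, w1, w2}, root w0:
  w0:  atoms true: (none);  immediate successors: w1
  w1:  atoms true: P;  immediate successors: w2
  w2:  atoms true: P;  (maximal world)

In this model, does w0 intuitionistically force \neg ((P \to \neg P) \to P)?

No

w0 \nVdash \neg ((P \to \neg P) \to P) since w0 is accessible from w0 and w0 \Vdash (P \to \neg P) \to P.
w0 \Vdash (P \to \neg P) \to P vacuously: no world accessible from w0 forces the antecedent P \to \neg P.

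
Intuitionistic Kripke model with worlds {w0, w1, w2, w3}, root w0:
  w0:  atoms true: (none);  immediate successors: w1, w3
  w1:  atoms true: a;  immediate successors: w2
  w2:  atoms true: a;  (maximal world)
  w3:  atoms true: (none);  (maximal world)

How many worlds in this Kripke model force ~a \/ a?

w0: does not force it — w0 ||-/- ~a \/ a: neither disjunct is forced at w0.
w1: forces it.
w2: forces it.
w3: forces it.
Worlds forcing the formula: {w1, w2, w3}.

3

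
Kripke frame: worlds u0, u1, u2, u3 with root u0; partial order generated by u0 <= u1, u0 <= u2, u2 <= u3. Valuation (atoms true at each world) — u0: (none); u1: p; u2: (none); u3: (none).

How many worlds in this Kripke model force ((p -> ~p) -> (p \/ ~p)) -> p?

u0: does not force it — u0 ||-/- ((p -> ~p) -> (p \/ ~p)) -> p: already at u0 itself, u0 ||- (p -> ~p) -> (p \/ ~p) but u0 ||-/- p.
u1: forces it.
u2: does not force it — u2 ||-/- ((p -> ~p) -> (p \/ ~p)) -> p: already at u2 itself, u2 ||- (p -> ~p) -> (p \/ ~p) but u2 ||-/- p.
u3: does not force it.
Worlds forcing the formula: {u1}.

1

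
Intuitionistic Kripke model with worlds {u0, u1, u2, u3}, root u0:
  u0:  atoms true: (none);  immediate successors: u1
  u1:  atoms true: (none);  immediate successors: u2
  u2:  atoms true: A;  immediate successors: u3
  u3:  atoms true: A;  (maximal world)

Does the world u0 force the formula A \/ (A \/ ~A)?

u0 ||-/- A \/ (A \/ ~A): neither disjunct is forced at u0.
u0 lacks atom A, so u0 ||-/- A.

No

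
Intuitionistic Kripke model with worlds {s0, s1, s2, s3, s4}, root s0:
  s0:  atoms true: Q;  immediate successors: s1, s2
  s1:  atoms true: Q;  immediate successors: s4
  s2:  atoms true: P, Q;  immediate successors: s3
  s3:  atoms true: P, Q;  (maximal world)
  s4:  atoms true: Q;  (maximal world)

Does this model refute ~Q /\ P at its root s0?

s0 ||-/- ~Q /\ P since s0 fails ~Q.
So the root s0 does not force ~Q /\ P; the model is a countermodel.

Yes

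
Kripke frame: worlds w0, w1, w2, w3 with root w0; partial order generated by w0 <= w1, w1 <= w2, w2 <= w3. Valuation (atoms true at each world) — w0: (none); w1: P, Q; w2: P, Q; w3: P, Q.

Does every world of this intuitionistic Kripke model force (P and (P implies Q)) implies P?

Yes

w0 forces (P and (P implies Q)) implies P: every world accessible from w0 that forces P and (P implies Q) (namely w1, w2, w3) also forces P.
Since the root w0 forces (P and (P implies Q)) implies P and forcing is persistent (monotone upward), every world forces it.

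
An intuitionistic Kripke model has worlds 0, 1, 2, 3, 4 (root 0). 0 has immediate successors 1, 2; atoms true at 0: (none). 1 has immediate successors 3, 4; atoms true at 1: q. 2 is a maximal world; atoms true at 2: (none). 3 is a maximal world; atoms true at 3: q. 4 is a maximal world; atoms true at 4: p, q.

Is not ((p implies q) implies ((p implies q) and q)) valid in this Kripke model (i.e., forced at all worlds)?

No

Not every world: 0 does not force not ((p implies q) implies ((p implies q) and q)).
0 does not force not ((p implies q) implies ((p implies q) and q)) since 1 is accessible from 0 and 1 forces (p implies q) implies ((p implies q) and q).
1 forces (p implies q) implies ((p implies q) and q): every world accessible from 1 that forces p implies q (namely 1, 3, 4) also forces (p implies q) and q.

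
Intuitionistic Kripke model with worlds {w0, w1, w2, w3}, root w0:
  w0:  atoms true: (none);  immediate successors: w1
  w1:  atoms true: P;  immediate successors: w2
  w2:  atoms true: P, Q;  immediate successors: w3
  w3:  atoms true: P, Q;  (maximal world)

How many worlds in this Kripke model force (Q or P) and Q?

2

w0: does not force it — w0 does not force (Q or P) and Q since w0 fails Q or P.
w1: does not force it — w1 does not force (Q or P) and Q since w1 fails Q.
w2: forces it.
w3: forces it.
Worlds forcing the formula: {w2, w3}.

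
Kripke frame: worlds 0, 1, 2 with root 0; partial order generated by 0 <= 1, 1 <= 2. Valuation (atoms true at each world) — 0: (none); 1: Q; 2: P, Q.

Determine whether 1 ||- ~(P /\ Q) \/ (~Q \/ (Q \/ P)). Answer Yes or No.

1 ||- ~(P /\ Q) \/ (~Q \/ (Q \/ P)) via the disjunct ~Q \/ (Q \/ P).

Yes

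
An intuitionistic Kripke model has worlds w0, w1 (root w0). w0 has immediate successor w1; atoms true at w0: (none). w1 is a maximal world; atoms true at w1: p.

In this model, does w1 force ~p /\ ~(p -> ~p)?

No

w1 ||-/- ~p /\ ~(p -> ~p) since w1 fails ~p.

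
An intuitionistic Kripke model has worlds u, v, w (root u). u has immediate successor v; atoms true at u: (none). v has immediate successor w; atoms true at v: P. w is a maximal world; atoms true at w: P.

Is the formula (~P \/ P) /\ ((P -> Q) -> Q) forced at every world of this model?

No

Not every world: u ||-/- (~P \/ P) /\ ((P -> Q) -> Q).
u ||-/- (~P \/ P) /\ ((P -> Q) -> Q) since u fails ~P \/ P.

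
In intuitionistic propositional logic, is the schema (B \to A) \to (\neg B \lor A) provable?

This is the material-implication-as-disjunction principle, which is not intuitionistically valid.
A Kripke countermodel: worlds 0, 1; order generated by 0 \le 1; atoms true at each world — 0:{}; 1:{A,B}.
0 \nVdash (B \to A) \to (\neg B \lor A): already at 0 itself, 0 \Vdash B \to A but 0 \nVdash \neg B \lor A.
0 \nVdash \neg B \lor A: neither disjunct is forced at 0.
0 \nVdash \neg B since 1 is accessible from 0 and 1 \Vdash B.
So the root 0 does not force the formula.

No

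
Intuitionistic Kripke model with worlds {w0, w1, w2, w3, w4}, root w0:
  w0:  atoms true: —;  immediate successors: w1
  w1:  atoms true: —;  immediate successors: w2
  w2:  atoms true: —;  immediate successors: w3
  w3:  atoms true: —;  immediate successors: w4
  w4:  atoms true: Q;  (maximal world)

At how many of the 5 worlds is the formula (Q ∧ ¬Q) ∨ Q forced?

w0: does not force it — w0 ⊮ (Q ∧ ¬Q) ∨ Q: neither disjunct is forced at w0.
w1: does not force it.
w2: does not force it.
w3: does not force it.
w4: forces it.
Worlds forcing the formula: {w4}.

1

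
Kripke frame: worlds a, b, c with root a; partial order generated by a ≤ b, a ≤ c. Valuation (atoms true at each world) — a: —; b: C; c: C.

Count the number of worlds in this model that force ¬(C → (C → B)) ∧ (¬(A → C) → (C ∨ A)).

a: forces it.
b: forces it.
c: forces it.
Worlds forcing the formula: {a, b, c}.

3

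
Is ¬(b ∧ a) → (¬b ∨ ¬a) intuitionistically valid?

This is the constructively invalid direction of De Morgan's law for conjunction, which is not intuitionistically valid.
A Kripke countermodel: worlds w0, w1, w2; order generated by w0 ≤ w1, w0 ≤ w2; atoms true at each world — w0:{}; w1:{b}; w2:{a}.
w0 ⊮ ¬(b ∧ a) → (¬b ∨ ¬a): already at w0 itself, w0 ⊩ ¬(b ∧ a) but w0 ⊮ ¬b ∨ ¬a.
w0 ⊮ ¬b ∨ ¬a: neither disjunct is forced at w0.
w0 ⊮ ¬b since w1 is accessible from w0 and w1 ⊩ b.
So the root w0 does not force the formula.

No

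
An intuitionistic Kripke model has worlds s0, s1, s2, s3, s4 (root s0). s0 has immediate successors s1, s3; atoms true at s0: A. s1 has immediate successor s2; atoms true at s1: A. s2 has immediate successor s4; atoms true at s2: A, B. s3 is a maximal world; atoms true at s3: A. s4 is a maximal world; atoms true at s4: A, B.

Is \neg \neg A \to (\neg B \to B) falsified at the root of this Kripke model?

s0 \nVdash \neg \neg A \to (\neg B \to B): already at s0 itself, s0 \Vdash \neg \neg A but s0 \nVdash \neg B \to B.
s0 \nVdash \neg B \to B: at the accessible world s3, s3 \Vdash \neg B but s3 \nVdash B.
s3 lacks atom B, so s3 \nVdash B.
So the root s0 does not force \neg \neg A \to (\neg B \to B); the model is a countermodel.

Yes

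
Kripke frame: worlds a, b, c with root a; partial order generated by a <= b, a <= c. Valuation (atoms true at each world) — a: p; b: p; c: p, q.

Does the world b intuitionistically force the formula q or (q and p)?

b does not force q or (q and p): neither disjunct is forced at b.
b lacks atom q, so b does not force q.

No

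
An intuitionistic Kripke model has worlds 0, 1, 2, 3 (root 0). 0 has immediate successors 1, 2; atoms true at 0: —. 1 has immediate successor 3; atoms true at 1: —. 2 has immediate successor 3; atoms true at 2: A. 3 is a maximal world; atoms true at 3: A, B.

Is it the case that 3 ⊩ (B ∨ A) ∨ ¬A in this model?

Yes

3 ⊩ (B ∨ A) ∨ ¬A via the disjunct B ∨ A.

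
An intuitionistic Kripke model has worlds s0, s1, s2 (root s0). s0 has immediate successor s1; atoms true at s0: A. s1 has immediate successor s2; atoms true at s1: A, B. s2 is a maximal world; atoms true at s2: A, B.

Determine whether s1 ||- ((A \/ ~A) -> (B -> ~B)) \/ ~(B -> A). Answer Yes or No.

s1 ||-/- ((A \/ ~A) -> (B -> ~B)) \/ ~(B -> A): neither disjunct is forced at s1.
s1 ||-/- (A \/ ~A) -> (B -> ~B): already at s1 itself, s1 ||- A \/ ~A but s1 ||-/- B -> ~B.
s1 ||-/- B -> ~B: already at s1 itself, s1 ||- B but s1 ||-/- ~B.
s1 ||-/- ~B since s1 is accessible from s1 and s1 ||- B.

No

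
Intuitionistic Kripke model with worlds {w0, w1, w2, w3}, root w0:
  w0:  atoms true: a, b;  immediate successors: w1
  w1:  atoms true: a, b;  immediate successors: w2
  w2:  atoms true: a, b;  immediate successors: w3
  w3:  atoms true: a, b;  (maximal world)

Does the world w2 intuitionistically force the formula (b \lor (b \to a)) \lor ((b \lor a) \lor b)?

Yes

w2 \Vdash (b \lor (b \to a)) \lor ((b \lor a) \lor b) via the disjunct b \lor (b \to a).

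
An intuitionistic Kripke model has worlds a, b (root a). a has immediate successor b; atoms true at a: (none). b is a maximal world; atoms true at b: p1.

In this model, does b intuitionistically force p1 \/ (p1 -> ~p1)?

b ||- p1 \/ (p1 -> ~p1) via the disjunct p1.

Yes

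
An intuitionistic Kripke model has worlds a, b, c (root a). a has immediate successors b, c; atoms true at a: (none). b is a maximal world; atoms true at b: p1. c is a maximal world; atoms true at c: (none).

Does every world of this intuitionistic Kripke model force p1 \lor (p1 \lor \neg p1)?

No

Not every world: a \nVdash p1 \lor (p1 \lor \neg p1).
a \nVdash p1 \lor (p1 \lor \neg p1): neither disjunct is forced at a.
a lacks atom p1, so a \nVdash p1.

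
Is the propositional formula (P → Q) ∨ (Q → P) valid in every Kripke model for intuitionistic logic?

This is the Gödel–Dummett linearity axiom, which is not intuitionistically valid.
A Kripke countermodel: worlds a, b, c; order generated by a ≤ b, a ≤ c; atoms true at each world — a:{}; b:{P}; c:{Q}.
a ⊮ (P → Q) ∨ (Q → P): neither disjunct is forced at a.
a ⊮ P → Q: at the accessible world b, b ⊩ P but b ⊮ Q.
b lacks atom Q, so b ⊮ Q.
So the root a does not force the formula.

No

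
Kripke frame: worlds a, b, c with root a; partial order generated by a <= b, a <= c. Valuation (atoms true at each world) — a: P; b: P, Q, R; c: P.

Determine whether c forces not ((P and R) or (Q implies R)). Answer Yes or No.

c does not force not ((P and R) or (Q implies R)) since c is accessible from c and c forces (P and R) or (Q implies R).
c forces (P and R) or (Q implies R) via the disjunct Q implies R.

No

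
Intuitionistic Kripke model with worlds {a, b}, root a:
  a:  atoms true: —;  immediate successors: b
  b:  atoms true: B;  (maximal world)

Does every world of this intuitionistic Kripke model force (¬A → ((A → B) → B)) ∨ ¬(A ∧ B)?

Yes

a ⊩ (¬A → ((A → B) → B)) ∨ ¬(A ∧ B) via the disjunct ¬(A ∧ B).
Since the root a forces (¬A → ((A → B) → B)) ∨ ¬(A ∧ B) and forcing is persistent (monotone upward), every world forces it.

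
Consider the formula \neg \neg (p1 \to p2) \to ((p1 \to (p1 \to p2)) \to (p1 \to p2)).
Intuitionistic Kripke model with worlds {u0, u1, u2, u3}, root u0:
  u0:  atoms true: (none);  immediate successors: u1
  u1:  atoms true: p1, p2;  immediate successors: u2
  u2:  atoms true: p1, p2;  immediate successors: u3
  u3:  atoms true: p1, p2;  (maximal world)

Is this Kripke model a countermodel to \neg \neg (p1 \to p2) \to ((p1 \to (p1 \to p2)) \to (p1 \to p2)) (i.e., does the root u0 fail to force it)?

No

u0 \Vdash \neg \neg (p1 \to p2) \to ((p1 \to (p1 \to p2)) \to (p1 \to p2)): every world accessible from u0 that forces \neg \neg (p1 \to p2) (namely u0, u1, u2, u3) also forces (p1 \to (p1 \to p2)) \to (p1 \to p2).
So the root u0 forces \neg \neg (p1 \to p2) \to ((p1 \to (p1 \to p2)) \to (p1 \to p2)); the model is not a countermodel.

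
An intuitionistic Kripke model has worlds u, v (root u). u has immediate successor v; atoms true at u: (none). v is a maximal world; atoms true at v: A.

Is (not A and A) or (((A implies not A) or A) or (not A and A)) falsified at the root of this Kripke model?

Yes

u does not force (not A and A) or (((A implies not A) or A) or (not A and A)): neither disjunct is forced at u.
u does not force not A and A since u fails not A.
So the root u does not force (not A and A) or (((A implies not A) or A) or (not A and A)); the model is a countermodel.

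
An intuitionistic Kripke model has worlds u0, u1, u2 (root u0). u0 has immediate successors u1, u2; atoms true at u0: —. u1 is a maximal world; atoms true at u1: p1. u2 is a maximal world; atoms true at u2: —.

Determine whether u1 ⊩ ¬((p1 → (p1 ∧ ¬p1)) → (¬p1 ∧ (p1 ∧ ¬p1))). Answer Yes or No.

u1 ⊮ ¬((p1 → (p1 ∧ ¬p1)) → (¬p1 ∧ (p1 ∧ ¬p1))) since u1 is accessible from u1 and u1 ⊩ (p1 → (p1 ∧ ¬p1)) → (¬p1 ∧ (p1 ∧ ¬p1)).
u1 ⊩ (p1 → (p1 ∧ ¬p1)) → (¬p1 ∧ (p1 ∧ ¬p1)) vacuously: no world accessible from u1 forces the antecedent p1 → (p1 ∧ ¬p1).

No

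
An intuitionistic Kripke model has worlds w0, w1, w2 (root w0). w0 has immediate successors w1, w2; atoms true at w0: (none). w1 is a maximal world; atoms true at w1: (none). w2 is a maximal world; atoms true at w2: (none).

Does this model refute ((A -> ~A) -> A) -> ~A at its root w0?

No

w0 ||- ((A -> ~A) -> A) -> ~A vacuously: no world accessible from w0 forces the antecedent (A -> ~A) -> A.
So the root w0 forces ((A -> ~A) -> A) -> ~A; the model is not a countermodel.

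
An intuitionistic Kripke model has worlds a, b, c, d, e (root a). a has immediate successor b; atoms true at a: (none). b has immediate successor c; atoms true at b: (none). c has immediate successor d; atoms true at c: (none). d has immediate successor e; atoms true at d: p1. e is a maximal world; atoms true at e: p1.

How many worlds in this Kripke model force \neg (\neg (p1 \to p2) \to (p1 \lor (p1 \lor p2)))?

0

a: does not force it — a \nVdash \neg (\neg (p1 \to p2) \to (p1 \lor (p1 \lor p2))) since d is accessible from a and d \Vdash \neg (p1 \to p2) \to (p1 \lor (p1 \lor p2)).
b: does not force it — b \nVdash \neg (\neg (p1 \to p2) \to (p1 \lor (p1 \lor p2))) since d is accessible from b and d \Vdash \neg (p1 \to p2) \to (p1 \lor (p1 \lor p2)).
c: does not force it — c \nVdash \neg (\neg (p1 \to p2) \to (p1 \lor (p1 \lor p2))) since d is accessible from c and d \Vdash \neg (p1 \to p2) \to (p1 \lor (p1 \lor p2)).
d: does not force it.
e: does not force it.
Worlds forcing the formula: { }.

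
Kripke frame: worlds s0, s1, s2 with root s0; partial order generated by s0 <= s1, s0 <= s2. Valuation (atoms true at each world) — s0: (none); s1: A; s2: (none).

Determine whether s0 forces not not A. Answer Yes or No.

No

s0 does not force not not A since s2 is accessible from s0 and s2 forces not A.
s2 forces not A: no world accessible from s2 forces A.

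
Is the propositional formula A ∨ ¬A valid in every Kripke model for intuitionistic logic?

This is the law of excluded middle, which is not intuitionistically valid.
A Kripke countermodel: worlds 0, 1; order generated by 0 ≤ 1; atoms true at each world — 0:{}; 1:{A}.
0 ⊮ A ∨ ¬A: neither disjunct is forced at 0.
0 lacks atom A, so 0 ⊮ A.
So the root 0 does not force the formula.

No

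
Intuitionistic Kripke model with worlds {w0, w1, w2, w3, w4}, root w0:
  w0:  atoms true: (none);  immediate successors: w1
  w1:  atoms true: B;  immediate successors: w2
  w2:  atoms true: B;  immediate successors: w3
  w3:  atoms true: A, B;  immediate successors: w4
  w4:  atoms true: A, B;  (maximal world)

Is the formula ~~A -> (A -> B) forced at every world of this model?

Yes

w0 ||- ~~A -> (A -> B): every world accessible from w0 that forces ~~A (namely w0, w1, w2, w3, w4) also forces A -> B.
Since the root w0 forces ~~A -> (A -> B) and forcing is persistent (monotone upward), every world forces it.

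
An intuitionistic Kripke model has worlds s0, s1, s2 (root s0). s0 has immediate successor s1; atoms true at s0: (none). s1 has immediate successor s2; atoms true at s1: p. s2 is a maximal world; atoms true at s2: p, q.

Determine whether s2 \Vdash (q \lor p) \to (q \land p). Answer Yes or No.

s2 \Vdash (q \lor p) \to (q \land p): every world accessible from s2 that forces q \lor p (namely s2) also forces q \land p.

Yes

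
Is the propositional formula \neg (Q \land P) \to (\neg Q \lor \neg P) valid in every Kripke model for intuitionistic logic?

This is the constructively invalid direction of De Morgan's law for conjunction, which is not intuitionistically valid.
A Kripke countermodel: worlds u, v, w; order generated by u \le v, u \le w; atoms true at each world — u:{}; v:{Q}; w:{P}.
u \nVdash \neg (Q \land P) \to (\neg Q \lor \neg P): already at u itself, u \Vdash \neg (Q \land P) but u \nVdash \neg Q \lor \neg P.
u \nVdash \neg Q \lor \neg P: neither disjunct is forced at u.
u \nVdash \neg Q since v is accessible from u and v \Vdash Q.
So the root u does not force the formula.

No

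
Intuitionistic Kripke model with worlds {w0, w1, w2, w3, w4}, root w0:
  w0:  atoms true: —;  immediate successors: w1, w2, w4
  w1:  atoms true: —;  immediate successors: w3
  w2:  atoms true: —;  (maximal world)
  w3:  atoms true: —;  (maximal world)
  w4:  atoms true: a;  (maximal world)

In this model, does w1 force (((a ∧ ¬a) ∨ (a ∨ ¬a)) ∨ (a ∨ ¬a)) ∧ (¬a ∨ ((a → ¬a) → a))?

w1 ⊩ (((a ∧ ¬a) ∨ (a ∨ ¬a)) ∨ (a ∨ ¬a)) ∧ (¬a ∨ ((a → ¬a) → a)) since w1 forces both conjuncts.

Yes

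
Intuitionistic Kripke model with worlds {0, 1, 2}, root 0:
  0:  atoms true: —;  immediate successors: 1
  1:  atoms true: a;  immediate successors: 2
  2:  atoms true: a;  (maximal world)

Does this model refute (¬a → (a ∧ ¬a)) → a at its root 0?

Yes

0 ⊮ (¬a → (a ∧ ¬a)) → a: already at 0 itself, 0 ⊩ ¬a → (a ∧ ¬a) but 0 ⊮ a.
0 lacks atom a, so 0 ⊮ a.
So the root 0 does not force (¬a → (a ∧ ¬a)) → a; the model is a countermodel.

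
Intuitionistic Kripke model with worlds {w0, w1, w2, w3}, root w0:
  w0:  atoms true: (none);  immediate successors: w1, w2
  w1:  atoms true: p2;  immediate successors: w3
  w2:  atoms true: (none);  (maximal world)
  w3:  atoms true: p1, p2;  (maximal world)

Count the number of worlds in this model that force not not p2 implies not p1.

1

w0: does not force it — w0 does not force not not p2 implies not p1: at the accessible world w1, w1 forces not not p2 but w1 does not force not p1.
w1: does not force it — w1 does not force not not p2 implies not p1: already at w1 itself, w1 forces not not p2 but w1 does not force not p1.
w2: forces it.
w3: does not force it.
Worlds forcing the formula: {w2}.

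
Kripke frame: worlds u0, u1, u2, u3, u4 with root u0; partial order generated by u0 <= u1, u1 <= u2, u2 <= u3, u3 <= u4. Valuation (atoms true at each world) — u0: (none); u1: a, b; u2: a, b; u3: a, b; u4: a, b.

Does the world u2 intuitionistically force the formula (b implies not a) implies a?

u2 forces (b implies not a) implies a vacuously: no world accessible from u2 forces the antecedent b implies not a.

Yes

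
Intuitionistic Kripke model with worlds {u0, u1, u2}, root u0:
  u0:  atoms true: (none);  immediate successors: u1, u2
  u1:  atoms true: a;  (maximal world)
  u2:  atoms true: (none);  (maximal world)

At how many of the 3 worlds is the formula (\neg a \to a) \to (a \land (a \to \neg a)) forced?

u0: does not force it — u0 \nVdash (\neg a \to a) \to (a \land (a \to \neg a)): at the accessible world u1, u1 \Vdash \neg a \to a but u1 \nVdash a \land (a \to \neg a).
u1: does not force it.
u2: forces it.
Worlds forcing the formula: {u2}.

1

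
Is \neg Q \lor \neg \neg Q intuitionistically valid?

No

This is the weak law of excluded middle, which is not intuitionistically valid.
A Kripke countermodel: worlds u, v, w; order generated by u \le v, u \le w; atoms true at each world — u:{}; v:{Q}; w:{}.
u \nVdash \neg Q \lor \neg \neg Q: neither disjunct is forced at u.
u \nVdash \neg Q since v is accessible from u and v \Vdash Q.
So the root u does not force the formula.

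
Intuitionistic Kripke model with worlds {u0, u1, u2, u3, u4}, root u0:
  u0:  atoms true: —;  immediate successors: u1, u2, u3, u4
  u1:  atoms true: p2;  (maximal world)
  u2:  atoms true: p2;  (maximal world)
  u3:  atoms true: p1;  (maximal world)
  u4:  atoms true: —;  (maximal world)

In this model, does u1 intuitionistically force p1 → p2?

Yes

u1 ⊩ p1 → p2 vacuously: no world accessible from u1 forces the antecedent p1.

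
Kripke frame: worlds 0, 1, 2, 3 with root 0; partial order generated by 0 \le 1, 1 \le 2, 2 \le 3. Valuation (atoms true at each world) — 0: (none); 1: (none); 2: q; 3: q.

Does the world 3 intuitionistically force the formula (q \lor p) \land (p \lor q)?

Yes

3 \Vdash (q \lor p) \land (p \lor q) since 3 forces both conjuncts.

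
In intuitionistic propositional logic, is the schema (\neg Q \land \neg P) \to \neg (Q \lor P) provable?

This is a constructively valid De Morgan direction (conjunction of negations to negated disjunction), which is intuitionistically derivable.
If both \neg Q and \neg P hold at a world, no accessible world forces Q or forces P, so none forces Q \lor P.

Yes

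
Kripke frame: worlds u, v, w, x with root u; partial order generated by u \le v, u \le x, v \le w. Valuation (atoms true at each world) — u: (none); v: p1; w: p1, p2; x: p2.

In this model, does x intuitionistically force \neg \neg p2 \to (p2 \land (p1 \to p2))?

Yes

x \Vdash \neg \neg p2 \to (p2 \land (p1 \to p2)): every world accessible from x that forces \neg \neg p2 (namely x) also forces p2 \land (p1 \to p2).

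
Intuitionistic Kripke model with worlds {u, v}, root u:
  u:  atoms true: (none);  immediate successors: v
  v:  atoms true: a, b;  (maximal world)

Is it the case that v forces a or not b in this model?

Yes

v forces a or not b via the disjunct a.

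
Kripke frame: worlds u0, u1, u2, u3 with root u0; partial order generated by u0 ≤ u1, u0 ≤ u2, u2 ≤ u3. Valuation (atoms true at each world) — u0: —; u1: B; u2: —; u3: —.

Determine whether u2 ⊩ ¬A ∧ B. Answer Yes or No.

No

u2 ⊮ ¬A ∧ B since u2 fails B.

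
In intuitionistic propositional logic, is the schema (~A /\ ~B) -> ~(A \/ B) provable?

This is a constructively valid De Morgan direction (conjunction of negations to negated disjunction), which is intuitionistically derivable.
If both ~A and ~B hold at a world, no accessible world forces A or forces B, so none forces A \/ B.

Yes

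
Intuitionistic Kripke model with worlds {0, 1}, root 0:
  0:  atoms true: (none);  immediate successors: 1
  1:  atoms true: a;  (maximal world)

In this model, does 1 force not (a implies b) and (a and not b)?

1 forces not (a implies b) and (a and not b) since 1 forces both conjuncts.

Yes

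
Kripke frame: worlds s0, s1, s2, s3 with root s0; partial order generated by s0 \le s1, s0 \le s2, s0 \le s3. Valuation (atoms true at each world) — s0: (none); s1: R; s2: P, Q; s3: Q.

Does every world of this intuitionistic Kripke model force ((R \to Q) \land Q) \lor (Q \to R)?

Not every world: s0 \nVdash ((R \to Q) \land Q) \lor (Q \to R).
s0 \nVdash ((R \to Q) \land Q) \lor (Q \to R): neither disjunct is forced at s0.
s0 \nVdash (R \to Q) \land Q since s0 fails R \to Q.

No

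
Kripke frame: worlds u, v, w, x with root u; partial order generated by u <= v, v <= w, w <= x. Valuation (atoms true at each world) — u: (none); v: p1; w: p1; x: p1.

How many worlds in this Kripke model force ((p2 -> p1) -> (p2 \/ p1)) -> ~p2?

4

u: forces it.
v: forces it.
w: forces it.
x: forces it.
Worlds forcing the formula: {u, v, w, x}.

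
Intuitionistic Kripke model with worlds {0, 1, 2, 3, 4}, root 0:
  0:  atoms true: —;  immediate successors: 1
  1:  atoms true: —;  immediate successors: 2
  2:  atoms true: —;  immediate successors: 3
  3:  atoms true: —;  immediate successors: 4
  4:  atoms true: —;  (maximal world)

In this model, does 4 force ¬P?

Yes

4 ⊩ ¬P: no world accessible from 4 forces P.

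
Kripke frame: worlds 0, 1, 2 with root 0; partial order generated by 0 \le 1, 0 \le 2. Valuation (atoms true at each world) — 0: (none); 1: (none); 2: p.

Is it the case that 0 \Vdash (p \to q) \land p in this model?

No

0 \nVdash (p \to q) \land p since 0 fails p \to q.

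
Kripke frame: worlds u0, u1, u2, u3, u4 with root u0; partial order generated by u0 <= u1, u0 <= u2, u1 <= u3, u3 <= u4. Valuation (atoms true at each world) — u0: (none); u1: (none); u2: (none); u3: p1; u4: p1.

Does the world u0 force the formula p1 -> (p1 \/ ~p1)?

Yes

u0 ||- p1 -> (p1 \/ ~p1): every world accessible from u0 that forces p1 (namely u3, u4) also forces p1 \/ ~p1.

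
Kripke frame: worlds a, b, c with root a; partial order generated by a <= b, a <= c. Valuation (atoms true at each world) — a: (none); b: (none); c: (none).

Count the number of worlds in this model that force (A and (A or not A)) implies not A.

a: forces it.
b: forces it.
c: forces it.
Worlds forcing the formula: {a, b, c}.

3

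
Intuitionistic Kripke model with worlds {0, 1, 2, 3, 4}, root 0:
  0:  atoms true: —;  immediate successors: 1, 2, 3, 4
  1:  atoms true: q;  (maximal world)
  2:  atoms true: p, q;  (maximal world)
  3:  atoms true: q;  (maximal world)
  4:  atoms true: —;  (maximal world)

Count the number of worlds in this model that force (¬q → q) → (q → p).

2

0: does not force it — 0 ⊮ (¬q → q) → (q → p): at the accessible world 1, 1 ⊩ ¬q → q but 1 ⊮ q → p.
1: does not force it — 1 ⊮ (¬q → q) → (q → p): already at 1 itself, 1 ⊩ ¬q → q but 1 ⊮ q → p.
2: forces it.
3: does not force it — 3 ⊮ (¬q → q) → (q → p): already at 3 itself, 3 ⊩ ¬q → q but 3 ⊮ q → p.
4: forces it.
Worlds forcing the formula: {2, 4}.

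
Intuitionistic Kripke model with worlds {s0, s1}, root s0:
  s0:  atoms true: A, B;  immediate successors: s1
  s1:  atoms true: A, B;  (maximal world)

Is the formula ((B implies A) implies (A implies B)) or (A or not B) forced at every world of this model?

s0 forces ((B implies A) implies (A implies B)) or (A or not B) via the disjunct (B implies A) implies (A implies B).
Since the root s0 forces ((B implies A) implies (A implies B)) or (A or not B) and forcing is persistent (monotone upward), every world forces it.

Yes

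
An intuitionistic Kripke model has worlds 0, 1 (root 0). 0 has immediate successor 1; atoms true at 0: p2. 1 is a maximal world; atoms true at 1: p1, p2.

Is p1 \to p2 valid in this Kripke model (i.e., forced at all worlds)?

Yes

0 \Vdash p1 \to p2: every world accessible from 0 that forces p1 (namely 1) also forces p2.
Since the root 0 forces p1 \to p2 and forcing is persistent (monotone upward), every world forces it.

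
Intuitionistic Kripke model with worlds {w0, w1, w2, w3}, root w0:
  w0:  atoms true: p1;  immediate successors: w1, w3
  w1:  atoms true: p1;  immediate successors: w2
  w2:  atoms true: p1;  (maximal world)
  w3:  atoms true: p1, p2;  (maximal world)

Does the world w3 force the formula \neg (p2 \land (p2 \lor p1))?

No

w3 \nVdash \neg (p2 \land (p2 \lor p1)) since w3 is accessible from w3 and w3 \Vdash p2 \land (p2 \lor p1).
w3 \Vdash p2 \land (p2 \lor p1) since w3 forces both conjuncts.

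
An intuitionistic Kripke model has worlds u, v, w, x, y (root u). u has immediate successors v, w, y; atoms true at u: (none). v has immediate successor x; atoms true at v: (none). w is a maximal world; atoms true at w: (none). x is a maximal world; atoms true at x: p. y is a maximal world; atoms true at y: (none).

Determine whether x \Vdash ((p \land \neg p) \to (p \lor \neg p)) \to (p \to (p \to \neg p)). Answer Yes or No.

No

x \nVdash ((p \land \neg p) \to (p \lor \neg p)) \to (p \to (p \to \neg p)): already at x itself, x \Vdash (p \land \neg p) \to (p \lor \neg p) but x \nVdash p \to (p \to \neg p).
x \nVdash p \to (p \to \neg p): already at x itself, x \Vdash p but x \nVdash p \to \neg p.
x \nVdash p \to \neg p: already at x itself, x \Vdash p but x \nVdash \neg p.
x \nVdash \neg p since x is accessible from x and x \Vdash p.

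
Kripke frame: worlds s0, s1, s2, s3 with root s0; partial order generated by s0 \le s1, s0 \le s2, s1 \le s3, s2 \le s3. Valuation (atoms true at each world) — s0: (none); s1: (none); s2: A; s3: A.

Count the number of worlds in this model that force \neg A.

0

s0: does not force it — s0 \nVdash \neg A since s2 is accessible from s0 and s2 \Vdash A.
s1: does not force it.
s2: does not force it.
s3: does not force it.
Worlds forcing the formula: { }.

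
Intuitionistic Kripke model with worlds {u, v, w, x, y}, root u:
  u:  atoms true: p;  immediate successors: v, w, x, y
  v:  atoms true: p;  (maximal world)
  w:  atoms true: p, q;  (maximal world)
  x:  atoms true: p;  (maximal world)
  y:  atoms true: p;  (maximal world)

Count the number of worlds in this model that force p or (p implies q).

u: forces it.
v: forces it.
w: forces it.
x: forces it.
y: forces it.
Worlds forcing the formula: {u, v, w, x, y}.

5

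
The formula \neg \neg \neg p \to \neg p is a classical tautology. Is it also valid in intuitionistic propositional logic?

This is triple-negation reduction, which is intuitionistically derivable.
Assume \neg \neg \neg p and suppose p. Then \neg \neg p (double-negation introduction), contradicting \neg \neg \neg p. So \neg p.

Yes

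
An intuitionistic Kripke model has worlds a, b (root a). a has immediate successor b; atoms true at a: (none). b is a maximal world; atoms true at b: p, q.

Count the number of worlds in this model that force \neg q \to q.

a: forces it.
b: forces it.
Worlds forcing the formula: {a, b}.

2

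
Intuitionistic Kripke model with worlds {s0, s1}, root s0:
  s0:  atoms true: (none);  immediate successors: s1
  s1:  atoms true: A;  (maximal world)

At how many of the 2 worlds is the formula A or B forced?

1

s0: does not force it — s0 does not force A or B: neither disjunct is forced at s0.
s1: forces it.
Worlds forcing the formula: {s1}.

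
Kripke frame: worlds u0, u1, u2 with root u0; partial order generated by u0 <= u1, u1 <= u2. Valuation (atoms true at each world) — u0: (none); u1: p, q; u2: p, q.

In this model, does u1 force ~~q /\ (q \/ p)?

u1 ||- ~~q /\ (q \/ p) since u1 forces both conjuncts.

Yes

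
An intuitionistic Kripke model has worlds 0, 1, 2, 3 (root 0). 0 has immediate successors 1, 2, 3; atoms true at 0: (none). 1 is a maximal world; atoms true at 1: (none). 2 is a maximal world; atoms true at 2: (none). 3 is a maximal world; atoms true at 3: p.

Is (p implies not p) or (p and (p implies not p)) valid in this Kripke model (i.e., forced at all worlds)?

No

Not every world: 0 does not force (p implies not p) or (p and (p implies not p)).
0 does not force (p implies not p) or (p and (p implies not p)): neither disjunct is forced at 0.
0 does not force p implies not p: at the accessible world 3, 3 forces p but 3 does not force not p.
3 does not force not p since 3 is accessible from 3 and 3 forces p.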